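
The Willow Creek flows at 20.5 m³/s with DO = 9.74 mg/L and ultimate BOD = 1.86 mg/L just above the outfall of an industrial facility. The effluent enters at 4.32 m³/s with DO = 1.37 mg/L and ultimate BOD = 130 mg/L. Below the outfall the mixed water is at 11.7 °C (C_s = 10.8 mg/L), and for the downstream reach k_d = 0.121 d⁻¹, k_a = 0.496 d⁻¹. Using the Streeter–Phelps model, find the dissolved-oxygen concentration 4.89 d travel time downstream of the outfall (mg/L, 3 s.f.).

DO ≈ 6.95 mg/L

Mixed DO = (20.5×9.74 + 4.32×1.37)/(20.5+4.32) = 205.6/24.82 = 8.283 mg/L.
Mixed L₀ = (20.5×1.86 + 4.32×130)/(24.82) = 599.7/24.82 = 24.16 mg/L.
Initial deficit D₀ = C_s − DO₀ = 10.8 − 8.283 = 2.517 mg/L.
D(4.89) = [0.121×24.16/(0.496−0.121)](e^(−0.121×4.89) − e^(−0.496×4.89)) + 2.517 e^(−0.496×4.89)
= 7.797 × (0.5534 − 0.08844) + 2.517 × 0.08844 = 3.848 mg/L.
DO = 10.8 − 3.848 = 6.952 mg/L.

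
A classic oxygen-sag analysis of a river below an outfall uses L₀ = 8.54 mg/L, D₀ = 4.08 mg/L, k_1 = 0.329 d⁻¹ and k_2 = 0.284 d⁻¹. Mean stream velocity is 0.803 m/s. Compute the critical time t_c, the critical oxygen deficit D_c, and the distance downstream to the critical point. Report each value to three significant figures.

t_c ≈ 1.86 d; D_c ≈ 5.36 mg/L; x_c ≈ 129 km

At the critical point dD/dt = 0, so k_1 L₀ e^(−k_1 t) = k_2 D. Substituting D(t) from the Streeter–Phelps equation and solving for t gives
t_c = ln[(k_2/k_1)(1 − D₀(k_2−k_1)/(k_1 L₀))] / (k_2−k_1).
Here k_2−k_1 = -0.04500 d⁻¹ and 1 − D₀(k_2−k_1)/(k_1 L₀) = 1 − 4.08×-0.04500/(0.329×8.54) = 1.065, so
t_c = ln(0.8632 × 1.065) / -0.04500 = -0.08378 / -0.04500 = 1.862 d.
L(t_c) = L₀ e^(−k_1 t_c) = 8.54 × 0.5420 = 4.628 mg/L, and at the critical point k_2 D_c = k_1 L, so D_c = (0.329/0.284) × 4.628 = 5.362 mg/L.
x_c = v t_c = 0.803 m/s × 1.862 d × 86400 s/d = 129200 m ≈ 129 km.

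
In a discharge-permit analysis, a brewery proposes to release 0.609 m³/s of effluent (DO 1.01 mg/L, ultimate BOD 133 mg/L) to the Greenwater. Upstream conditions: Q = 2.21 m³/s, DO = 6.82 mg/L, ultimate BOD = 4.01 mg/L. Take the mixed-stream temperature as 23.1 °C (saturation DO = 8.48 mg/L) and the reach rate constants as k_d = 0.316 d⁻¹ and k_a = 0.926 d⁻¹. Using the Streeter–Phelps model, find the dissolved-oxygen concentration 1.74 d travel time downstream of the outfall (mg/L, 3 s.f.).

DO ≈ 1.67 mg/L

Mixed DO = (2.21×6.82 + 0.609×1.01)/(2.21+0.609) = 15.69/2.819 = 5.565 mg/L.
Mixed L₀ = (2.21×4.01 + 0.609×133)/(2.819) = 89.86/2.819 = 31.88 mg/L.
Initial deficit D₀ = C_s − DO₀ = 8.48 − 5.565 = 2.915 mg/L.
D(1.74) = [0.316×31.88/(0.926−0.316)](e^(−0.316×1.74) − e^(−0.926×1.74)) + 2.915 e^(−0.926×1.74)
= 16.51 × (0.5770 − 0.1996) + 2.915 × 0.1996 = 6.814 mg/L.
DO = 8.48 − 6.814 = 1.666 mg/L.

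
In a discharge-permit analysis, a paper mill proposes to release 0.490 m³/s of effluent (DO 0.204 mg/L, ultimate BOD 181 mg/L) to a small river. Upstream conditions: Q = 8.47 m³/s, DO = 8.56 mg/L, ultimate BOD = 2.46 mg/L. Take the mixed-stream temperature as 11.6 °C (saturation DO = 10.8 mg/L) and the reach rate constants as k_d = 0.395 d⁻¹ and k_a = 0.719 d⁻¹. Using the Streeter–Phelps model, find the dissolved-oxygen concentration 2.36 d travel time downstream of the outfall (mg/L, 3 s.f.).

Mixed DO = (8.47×8.56 + 0.490×0.204)/(8.47+0.490) = 72.60/8.960 = 8.103 mg/L.
Mixed L₀ = (8.47×2.46 + 0.490×181)/(8.960) = 109.5/8.960 = 12.22 mg/L.
Initial deficit D₀ = C_s − DO₀ = 10.8 − 8.103 = 2.697 mg/L.
D(2.36) = [0.395×12.22/(0.719−0.395)](e^(−0.395×2.36) − e^(−0.719×2.36)) + 2.697 e^(−0.719×2.36)
= 14.90 × (0.3937 − 0.1833) + 2.697 × 0.1833 = 3.630 mg/L.
DO = 10.8 − 3.630 = 7.170 mg/L.

DO ≈ 7.17 mg/L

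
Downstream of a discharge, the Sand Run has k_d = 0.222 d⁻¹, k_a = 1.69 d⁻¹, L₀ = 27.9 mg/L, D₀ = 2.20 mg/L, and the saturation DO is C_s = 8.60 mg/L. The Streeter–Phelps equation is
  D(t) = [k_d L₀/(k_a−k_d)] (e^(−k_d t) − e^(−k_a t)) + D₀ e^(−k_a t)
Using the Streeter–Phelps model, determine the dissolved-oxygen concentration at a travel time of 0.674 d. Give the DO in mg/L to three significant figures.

k_d L₀/(k_a−k_d) = 0.222×27.9/(1.69−0.222) = 6.194/1.468 = 4.219 mg/L.
e^(−k_d t) = e^(−0.222×0.6740) = 0.8610; e^(−k_a t) = e^(−1.69×0.6740) = 0.3201.
D = 4.219 × (0.8610 − 0.3201) + 2.20 × 0.3201 = 2.282 + 0.7043 = 2.986 mg/L.
DO = C_s − D = 8.60 − 2.986 = 5.614 mg/L.

DO ≈ 5.61 mg/L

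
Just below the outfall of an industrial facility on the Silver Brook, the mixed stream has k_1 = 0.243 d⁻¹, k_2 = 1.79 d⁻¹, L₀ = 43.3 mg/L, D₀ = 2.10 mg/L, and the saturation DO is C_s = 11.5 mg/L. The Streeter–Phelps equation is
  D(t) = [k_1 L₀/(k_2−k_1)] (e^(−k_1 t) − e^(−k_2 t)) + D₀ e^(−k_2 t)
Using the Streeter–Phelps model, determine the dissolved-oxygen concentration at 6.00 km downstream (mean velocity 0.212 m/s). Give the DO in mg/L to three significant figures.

DO ≈ 7.83 mg/L

Travel time t = x/v = 6.00 km / (0.212 m/s) = 6000 m / 0.212 m/s = 28300 s = 0.3276 d.
k_1 L₀/(k_2−k_1) = 0.243×43.3/(1.79−0.243) = 10.52/1.547 = 6.801 mg/L.
e^(−k_1 t) = e^(−0.243×0.3276) = 0.9235; e^(−k_2 t) = e^(−1.79×0.3276) = 0.5564.
D = 6.801 × (0.9235 − 0.5564) + 2.10 × 0.5564 = 2.497 + 1.168 = 3.665 mg/L.
DO = C_s − D = 11.5 − 3.665 = 7.835 mg/L.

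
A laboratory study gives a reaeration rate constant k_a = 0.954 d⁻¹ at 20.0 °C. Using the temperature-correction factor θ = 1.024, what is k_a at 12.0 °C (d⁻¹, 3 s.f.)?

k_a(T₂) = k_a(T₁) · θ^(T₂−T₁) = 0.954 × 1.024^(12.0−20.0)
= 0.954 × 1.024^-8.00 = 0.954 × 0.8272 = 0.7891 d⁻¹.

k_a ≈ 0.789 d⁻¹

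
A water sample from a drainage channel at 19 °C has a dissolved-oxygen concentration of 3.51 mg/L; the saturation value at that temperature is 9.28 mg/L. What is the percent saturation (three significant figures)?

% saturation = C/C_s × 100 = 3.51/9.28 × 100 = 37.8 %.

37.8 % saturation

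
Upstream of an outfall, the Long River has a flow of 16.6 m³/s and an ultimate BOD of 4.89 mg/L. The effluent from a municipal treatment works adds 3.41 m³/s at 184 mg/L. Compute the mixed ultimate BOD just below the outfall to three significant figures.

35.4 mg/L

Flow-weighted mixing: C = (Q_r C_r + Q_w C_w)/(Q_r + Q_w)
= (16.6×4.89 + 3.41×184)/(16.6 + 3.41) = 708.6/20.01 = 35.41 mg/L.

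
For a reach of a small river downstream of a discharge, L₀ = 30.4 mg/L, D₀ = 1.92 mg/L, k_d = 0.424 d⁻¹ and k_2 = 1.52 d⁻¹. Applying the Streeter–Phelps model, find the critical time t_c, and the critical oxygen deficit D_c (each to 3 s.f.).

With k_2/k_d = 3.585 and 1 − D₀(k_2−k_d)/(k_d L₀) = 0.8367,
t_c = ln(3.585 × 0.8367) / (1.52 − 0.424) = ln(3.000) / 1.096 = 1.098/1.096 = 1.002 d.
D_c = (k_d/k_2) L₀ e^(−k_d t_c) = (0.424/1.52) × 30.4 × e^(−0.424×1.002) = 0.2789 × 30.4 × 0.6538 = 5.544 mg/L.

t_c ≈ 1.00 d; D_c ≈ 5.54 mg/L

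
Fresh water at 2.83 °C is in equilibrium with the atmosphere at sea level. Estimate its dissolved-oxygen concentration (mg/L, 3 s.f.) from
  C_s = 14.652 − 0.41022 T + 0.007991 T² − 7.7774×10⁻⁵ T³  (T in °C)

C_s ≈ 13.6 mg/L

C_s = 14.652 − 0.41022×2.83 + 0.007991×2.83² − 7.7774×10⁻⁵×2.83³ = 13.55 mg/L.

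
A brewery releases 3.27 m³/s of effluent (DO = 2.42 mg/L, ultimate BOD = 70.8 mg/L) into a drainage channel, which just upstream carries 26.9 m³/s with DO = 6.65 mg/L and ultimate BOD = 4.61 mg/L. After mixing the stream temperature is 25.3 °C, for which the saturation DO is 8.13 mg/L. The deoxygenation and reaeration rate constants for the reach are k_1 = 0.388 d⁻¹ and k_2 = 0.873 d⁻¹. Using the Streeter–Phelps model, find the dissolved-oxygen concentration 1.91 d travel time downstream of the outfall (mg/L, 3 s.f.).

DO ≈ 5.05 mg/L

Mixed DO = (26.9×6.65 + 3.27×2.42)/(26.9+3.27) = 186.8/30.17 = 6.192 mg/L.
Mixed L₀ = (26.9×4.61 + 3.27×70.8)/(30.17) = 355.5/30.17 = 11.78 mg/L.
Initial deficit D₀ = C_s − DO₀ = 8.13 − 6.192 = 1.938 mg/L.
D(1.91) = [0.388×11.78/(0.873−0.388)](e^(−0.388×1.91) − e^(−0.873×1.91)) + 1.938 e^(−0.873×1.91)
= 9.427 × (0.4766 − 0.1887) + 1.938 × 0.1887 = 3.080 mg/L.
DO = 8.13 − 3.080 = 5.050 mg/L.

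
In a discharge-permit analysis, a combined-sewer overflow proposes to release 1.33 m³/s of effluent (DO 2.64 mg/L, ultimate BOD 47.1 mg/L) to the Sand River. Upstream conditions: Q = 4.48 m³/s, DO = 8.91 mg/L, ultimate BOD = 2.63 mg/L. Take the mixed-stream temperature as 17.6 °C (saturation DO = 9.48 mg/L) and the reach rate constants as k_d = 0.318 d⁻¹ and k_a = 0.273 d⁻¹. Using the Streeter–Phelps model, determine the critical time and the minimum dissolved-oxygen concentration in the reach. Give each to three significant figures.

t_c ≈ 2.90 d; minimum DO ≈ 3.55 mg/L

Mixed DO = (4.48×8.91 + 1.33×2.64)/(4.48+1.33) = 43.43/5.810 = 7.475 mg/L.
Mixed L₀ = (4.48×2.63 + 1.33×47.1)/(5.810) = 74.43/5.810 = 12.81 mg/L.
Initial deficit D₀ = C_s − DO₀ = 9.48 − 7.475 = 2.005 mg/L.
t_c = (1/-0.04500) ln[(0.273/0.318)(1 − 2.005×-0.04500/(0.318×12.81))] = -22.22 × ln(0.8775) = 2.904 d.
D_c = (0.318/0.273) × 12.81 × e^(−0.318×2.904) = 1.165 × 12.81 × 0.3972 = 5.926 mg/L.
Minimum DO = 9.48 − 5.926 = 3.554 mg/L.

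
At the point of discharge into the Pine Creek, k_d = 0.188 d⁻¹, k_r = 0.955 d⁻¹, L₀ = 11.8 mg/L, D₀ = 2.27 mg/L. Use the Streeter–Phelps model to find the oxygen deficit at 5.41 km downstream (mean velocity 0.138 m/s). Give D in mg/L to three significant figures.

Travel time t = x/v = 5.41 km / (0.138 m/s) = 5410 m / 0.138 m/s = 39200 s = 0.4537 d.
k_d L₀/(k_r−k_d) = 0.188×11.8/(0.955−0.188) = 2.218/0.7670 = 2.892 mg/L.
e^(−k_d t) = e^(−0.188×0.4537) = 0.9182; e^(−k_r t) = e^(−0.955×0.4537) = 0.6484.
D = 2.892 × (0.9182 − 0.6484) + 2.27 × 0.6484 = 0.7806 + 1.472 = 2.252 mg/L.

D ≈ 2.25 mg/L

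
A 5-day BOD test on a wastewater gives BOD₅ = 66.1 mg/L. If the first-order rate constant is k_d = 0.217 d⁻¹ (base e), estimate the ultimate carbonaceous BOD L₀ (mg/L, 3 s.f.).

L₀ ≈ 99.8 mg/L

BOD₅ = L₀(1 − e^(−5k_d)) ⇒ L₀ = BOD₅ / (1 − e^(−5×0.217))
= 66.1 / (1 − 0.3379) = 66.1 / 0.6621 = 99.83 mg/L.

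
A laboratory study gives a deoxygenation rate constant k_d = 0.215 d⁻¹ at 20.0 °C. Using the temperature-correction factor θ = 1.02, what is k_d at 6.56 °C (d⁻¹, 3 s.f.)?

k_d(T₂) = k_d(T₁) · θ^(T₂−T₁) = 0.215 × 1.02^(6.56−20.0)
= 0.215 × 1.02^-13.4 = 0.215 × 0.7663 = 0.1648 d⁻¹.

k_d ≈ 0.165 d⁻¹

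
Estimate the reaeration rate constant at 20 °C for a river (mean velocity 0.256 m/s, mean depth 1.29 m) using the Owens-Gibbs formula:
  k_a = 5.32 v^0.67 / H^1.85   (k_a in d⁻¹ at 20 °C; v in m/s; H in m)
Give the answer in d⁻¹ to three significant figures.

k_a = 5.32 × 0.256^0.67 / 1.29^1.85 = 5.32 × 0.4013 / 1.602 = 1.333 d⁻¹.

k_a ≈ 1.33 d⁻¹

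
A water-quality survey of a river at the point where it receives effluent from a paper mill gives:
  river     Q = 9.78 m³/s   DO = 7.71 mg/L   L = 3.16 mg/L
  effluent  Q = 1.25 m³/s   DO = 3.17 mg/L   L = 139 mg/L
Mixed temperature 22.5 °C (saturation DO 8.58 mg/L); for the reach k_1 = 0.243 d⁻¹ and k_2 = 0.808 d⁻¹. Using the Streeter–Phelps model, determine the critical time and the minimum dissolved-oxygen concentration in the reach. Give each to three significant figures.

t_c ≈ 1.79 d; minimum DO ≈ 4.97 mg/L

Mixed DO = (9.78×7.71 + 1.25×3.17)/(9.78+1.25) = 79.37/11.03 = 7.195 mg/L.
Mixed L₀ = (9.78×3.16 + 1.25×139)/(11.03) = 204.7/11.03 = 18.55 mg/L.
Initial deficit D₀ = C_s − DO₀ = 8.58 − 7.195 = 1.385 mg/L.
t_c = (1/0.5650) ln[(0.808/0.243)(1 − 1.385×0.5650/(0.243×18.55))] = 1.770 × ln(2.748) = 1.789 d.
D_c = (0.243/0.808) × 18.55 × e^(−0.243×1.789) = 0.3007 × 18.55 × 0.6474 = 3.613 mg/L.
Minimum DO = 8.58 − 3.613 = 4.967 mg/L.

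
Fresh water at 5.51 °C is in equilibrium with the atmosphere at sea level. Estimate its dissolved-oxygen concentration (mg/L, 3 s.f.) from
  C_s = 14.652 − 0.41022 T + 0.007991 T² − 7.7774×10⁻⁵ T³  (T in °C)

C_s = 14.652 − 0.41022×5.51 + 0.007991×5.51² − 7.7774×10⁻⁵×5.51³ = 12.62 mg/L.

C_s ≈ 12.6 mg/L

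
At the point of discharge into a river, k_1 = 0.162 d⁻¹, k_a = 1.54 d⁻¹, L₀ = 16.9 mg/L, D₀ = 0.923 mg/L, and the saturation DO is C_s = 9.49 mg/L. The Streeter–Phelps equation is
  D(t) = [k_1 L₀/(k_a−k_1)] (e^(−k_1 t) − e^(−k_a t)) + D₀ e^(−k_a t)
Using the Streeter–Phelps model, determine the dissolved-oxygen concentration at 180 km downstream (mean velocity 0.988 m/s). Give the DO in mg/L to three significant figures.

DO ≈ 8.12 mg/L

Travel time t = x/v = 180 km / (0.988 m/s) = 180000 m / 0.988 m/s = 182200 s = 2.109 d.
k_1 L₀/(k_a−k_1) = 0.162×16.9/(1.54−0.162) = 2.738/1.378 = 1.987 mg/L.
e^(−k_1 t) = e^(−0.162×2.109) = 0.7106; e^(−k_a t) = e^(−1.54×2.109) = 0.03888.
D = 1.987 × (0.7106 − 0.03888) + 0.923 × 0.03888 = 1.335 + 0.03589 = 1.371 mg/L.
DO = C_s − D = 9.49 − 1.371 = 8.119 mg/L.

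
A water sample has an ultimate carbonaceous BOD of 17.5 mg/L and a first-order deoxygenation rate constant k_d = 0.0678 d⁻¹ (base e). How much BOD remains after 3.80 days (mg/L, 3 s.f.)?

L_t = L₀ e^(−k_d t) = 17.5 × e^(−0.0678×3.80) = 17.5 × 0.7729 = 13.53 mg/L.

L ≈ 13.5 mg/L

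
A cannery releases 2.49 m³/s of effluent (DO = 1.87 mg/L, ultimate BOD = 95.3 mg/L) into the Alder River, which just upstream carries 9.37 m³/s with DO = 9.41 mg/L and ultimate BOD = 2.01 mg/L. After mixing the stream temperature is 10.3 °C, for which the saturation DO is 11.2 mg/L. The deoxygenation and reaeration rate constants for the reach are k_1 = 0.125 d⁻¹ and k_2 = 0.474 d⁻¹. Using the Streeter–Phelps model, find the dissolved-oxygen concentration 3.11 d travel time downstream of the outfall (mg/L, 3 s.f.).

DO ≈ 6.96 mg/L

Mixed DO = (9.37×9.41 + 2.49×1.87)/(9.37+2.49) = 92.83/11.86 = 7.827 mg/L.
Mixed L₀ = (9.37×2.01 + 2.49×95.3)/(11.86) = 256.1/11.86 = 21.60 mg/L.
Initial deficit D₀ = C_s − DO₀ = 11.2 − 7.827 = 3.373 mg/L.
D(3.11) = [0.125×21.60/(0.474−0.125)](e^(−0.125×3.11) − e^(−0.474×3.11)) + 3.373 e^(−0.474×3.11)
= 7.735 × (0.6779 − 0.2290) + 3.373 × 0.2290 = 4.245 mg/L.
DO = 11.2 − 4.245 = 6.955 mg/L.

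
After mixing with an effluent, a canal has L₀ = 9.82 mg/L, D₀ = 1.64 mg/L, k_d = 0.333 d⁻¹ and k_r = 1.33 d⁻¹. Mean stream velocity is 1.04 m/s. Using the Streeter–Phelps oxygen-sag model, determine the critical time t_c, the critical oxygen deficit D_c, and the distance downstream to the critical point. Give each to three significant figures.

With k_r/k_d = 3.994 and 1 − D₀(k_r−k_d)/(k_d L₀) = 0.5000,
t_c = ln(3.994 × 0.5000) / (1.33 − 0.333) = ln(1.997) / 0.9970 = 0.6916/0.9970 = 0.6937 d.
L(t_c) = L₀ e^(−k_d t_c) = 9.82 × 0.7937 = 7.795 mg/L, and at the critical point k_r D_c = k_d L, so D_c = (0.333/1.33) × 7.795 = 1.952 mg/L.
x_c = v t_c = 1.04 m/s × 0.6937 d × 86400 s/d = 62330 m ≈ 62.3 km.

t_c ≈ 0.694 d; D_c ≈ 1.95 mg/L; x_c ≈ 62.3 km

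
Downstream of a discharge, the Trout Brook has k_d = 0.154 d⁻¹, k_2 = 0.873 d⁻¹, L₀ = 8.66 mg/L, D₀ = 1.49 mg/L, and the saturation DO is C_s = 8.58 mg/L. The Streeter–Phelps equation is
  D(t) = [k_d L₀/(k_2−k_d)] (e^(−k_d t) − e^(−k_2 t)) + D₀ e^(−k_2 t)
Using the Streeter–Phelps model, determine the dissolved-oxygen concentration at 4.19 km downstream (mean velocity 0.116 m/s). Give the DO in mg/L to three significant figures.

DO ≈ 7.09 mg/L

Travel time t = x/v = 4.19 km / (0.116 m/s) = 4190 m / 0.116 m/s = 36120 s = 0.4181 d.
k_d L₀/(k_2−k_d) = 0.154×8.66/(0.873−0.154) = 1.334/0.7190 = 1.855 mg/L.
e^(−k_d t) = e^(−0.154×0.4181) = 0.9376; e^(−k_2 t) = e^(−0.873×0.4181) = 0.6942.
D = 1.855 × (0.9376 − 0.6942) + 1.49 × 0.6942 = 0.4515 + 1.034 = 1.486 mg/L.
DO = C_s − D = 8.58 − 1.486 = 7.094 mg/L.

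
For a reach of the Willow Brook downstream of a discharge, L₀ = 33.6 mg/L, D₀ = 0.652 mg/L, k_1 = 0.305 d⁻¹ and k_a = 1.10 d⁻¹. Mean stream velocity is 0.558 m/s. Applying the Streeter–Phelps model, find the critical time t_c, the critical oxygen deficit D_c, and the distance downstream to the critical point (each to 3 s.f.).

With k_a/k_1 = 3.607 and 1 − D₀(k_a−k_1)/(k_1 L₀) = 0.9494,
t_c = ln(3.607 × 0.9494) / (1.10 − 0.305) = ln(3.424) / 0.7950 = 1.231/0.7950 = 1.548 d.
D_c = (k_1/k_a) L₀ e^(−k_1 t_c) = (0.305/1.10) × 33.6 × e^(−0.305×1.548) = 0.2773 × 33.6 × 0.6236 = 5.810 mg/L.
x_c = v t_c = 0.558 m/s × 1.548 d × 86400 s/d = 74640 m ≈ 74.6 km.

t_c ≈ 1.55 d; D_c ≈ 5.81 mg/L; x_c ≈ 74.6 km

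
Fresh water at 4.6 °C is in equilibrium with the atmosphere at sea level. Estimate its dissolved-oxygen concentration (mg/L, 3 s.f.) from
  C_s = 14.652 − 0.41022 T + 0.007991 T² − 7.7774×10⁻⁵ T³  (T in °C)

C_s = 14.652 − 0.41022×4.6 + 0.007991×4.6² − 7.7774×10⁻⁵×4.6³ = 12.93 mg/L.

C_s ≈ 12.9 mg/L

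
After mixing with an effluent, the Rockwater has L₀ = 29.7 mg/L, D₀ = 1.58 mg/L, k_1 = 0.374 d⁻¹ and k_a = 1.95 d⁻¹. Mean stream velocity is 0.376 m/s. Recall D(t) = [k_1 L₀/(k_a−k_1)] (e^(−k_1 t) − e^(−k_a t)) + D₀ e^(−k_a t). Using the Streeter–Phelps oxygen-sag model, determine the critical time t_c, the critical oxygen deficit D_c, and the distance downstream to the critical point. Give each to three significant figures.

t_c ≈ 0.887 d; D_c ≈ 4.09 mg/L; x_c ≈ 28.8 km

At the critical point dD/dt = 0, so k_1 L₀ e^(−k_1 t) = k_a D. Substituting D(t) from the Streeter–Phelps equation and solving for t gives
t_c = ln[(k_a/k_1)(1 − D₀(k_a−k_1)/(k_1 L₀))] / (k_a−k_1).
Here k_a−k_1 = 1.576 d⁻¹ and 1 − D₀(k_a−k_1)/(k_1 L₀) = 1 − 1.58×1.576/(0.374×29.7) = 0.7758, so
t_c = ln(5.214 × 0.7758) / 1.576 = 1.398 / 1.576 = 0.8867 d.
L(t_c) = L₀ e^(−k_1 t_c) = 29.7 × 0.7177 = 21.32 mg/L, and at the critical point k_a D_c = k_1 L, so D_c = (0.374/1.95) × 21.32 = 4.088 mg/L.
x_c = v t_c = 0.376 m/s × 0.8867 d × 86400 s/d = 28810 m ≈ 28.8 km.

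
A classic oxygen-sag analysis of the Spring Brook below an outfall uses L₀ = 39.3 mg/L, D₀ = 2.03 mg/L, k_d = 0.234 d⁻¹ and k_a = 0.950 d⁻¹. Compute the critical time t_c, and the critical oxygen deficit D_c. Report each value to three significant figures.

At the critical point dD/dt = 0, so k_d L₀ e^(−k_d t) = k_a D. Substituting D(t) from the Streeter–Phelps equation and solving for t gives
t_c = ln[(k_a/k_d)(1 − D₀(k_a−k_d)/(k_d L₀))] / (k_a−k_d).
Here k_a−k_d = 0.7160 d⁻¹ and 1 − D₀(k_a−k_d)/(k_d L₀) = 1 − 2.03×0.7160/(0.234×39.3) = 0.8419, so
t_c = ln(4.060 × 0.8419) / 0.7160 = 1.229 / 0.7160 = 1.717 d.
D_c = (k_d/k_a) L₀ e^(−k_d t_c) = (0.234/0.950) × 39.3 × e^(−0.234×1.717) = 0.2463 × 39.3 × 0.6692 = 6.478 mg/L.

t_c ≈ 1.72 d; D_c ≈ 6.48 mg/L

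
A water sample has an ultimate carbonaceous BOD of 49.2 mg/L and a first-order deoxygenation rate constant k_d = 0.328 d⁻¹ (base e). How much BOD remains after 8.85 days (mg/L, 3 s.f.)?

L ≈ 2.70 mg/L

L_t = L₀ e^(−k_d t) = 49.2 × e^(−0.328×8.85) = 49.2 × 0.05487 = 2.700 mg/L.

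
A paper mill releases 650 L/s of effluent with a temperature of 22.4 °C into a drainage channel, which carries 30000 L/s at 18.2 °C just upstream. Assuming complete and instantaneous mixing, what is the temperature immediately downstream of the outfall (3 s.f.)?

18.3 °C

Flow-weighted mixing: C = (Q_r C_r + Q_w C_w)/(Q_r + Q_w)
= (30000×18.2 + 650×22.4)/(30000 + 650) = 560600/30650 = 18.29 °C.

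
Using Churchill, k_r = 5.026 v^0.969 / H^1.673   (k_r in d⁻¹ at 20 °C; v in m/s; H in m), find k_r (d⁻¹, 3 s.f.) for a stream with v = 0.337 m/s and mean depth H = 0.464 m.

k_r = 5.026 × 0.337^0.969 / 0.464^1.673 = 5.026 × 0.3486 / 0.2767 = 6.330 d⁻¹.

k_r ≈ 6.33 d⁻¹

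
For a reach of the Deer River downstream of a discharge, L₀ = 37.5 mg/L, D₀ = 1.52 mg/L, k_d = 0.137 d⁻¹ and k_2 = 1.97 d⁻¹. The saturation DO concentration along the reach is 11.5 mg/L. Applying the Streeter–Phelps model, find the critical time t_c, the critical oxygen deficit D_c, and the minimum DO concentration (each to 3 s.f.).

t_c ≈ 1.03 d; D_c ≈ 2.27 mg/L; min DO ≈ 9.23 mg/L

t_c = [1/(k_2−k_d)] ln[(k_2/k_d)(1 − D₀(k_2−k_d)/(k_d L₀))]
= [1/(1.97−0.137)] ln[(1.97/0.137)(1 − 1.52×1.833/(0.137×37.5))]
= (1/1.833) ln[14.38 × 0.4577] = 0.5456 × ln(6.581) = 0.5456 × 1.884 = 1.028 d.
L(t_c) = L₀ e^(−k_d t_c) = 37.5 × 0.8686 = 32.57 mg/L, and at the critical point k_2 D_c = k_d L, so D_c = (0.137/1.97) × 32.57 = 2.265 mg/L.
Minimum DO = C_s − D_c = 11.5 − 2.265 = 9.235 mg/L.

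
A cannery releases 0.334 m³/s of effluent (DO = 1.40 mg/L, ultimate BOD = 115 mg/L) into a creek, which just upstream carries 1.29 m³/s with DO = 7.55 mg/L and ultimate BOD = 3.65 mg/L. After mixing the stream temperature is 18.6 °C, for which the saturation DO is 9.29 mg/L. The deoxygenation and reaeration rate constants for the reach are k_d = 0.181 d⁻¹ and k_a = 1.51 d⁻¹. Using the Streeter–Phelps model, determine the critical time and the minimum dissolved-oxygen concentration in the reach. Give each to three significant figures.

t_c ≈ 0.259 d; minimum DO ≈ 6.25 mg/L

Mixed DO = (1.29×7.55 + 0.334×1.40)/(1.29+0.334) = 10.21/1.624 = 6.285 mg/L.
Mixed L₀ = (1.29×3.65 + 0.334×115)/(1.624) = 43.12/1.624 = 26.55 mg/L.
Initial deficit D₀ = C_s − DO₀ = 9.29 − 6.285 = 3.005 mg/L.
t_c = (1/1.329) ln[(1.51/0.181)(1 − 3.005×1.329/(0.181×26.55))] = 0.7524 × ln(1.410) = 0.2586 d.
D_c = (0.181/1.51) × 26.55 × e^(−0.181×0.2586) = 0.1199 × 26.55 × 0.9543 = 3.037 mg/L.
Minimum DO = 9.29 − 3.037 = 6.253 mg/L.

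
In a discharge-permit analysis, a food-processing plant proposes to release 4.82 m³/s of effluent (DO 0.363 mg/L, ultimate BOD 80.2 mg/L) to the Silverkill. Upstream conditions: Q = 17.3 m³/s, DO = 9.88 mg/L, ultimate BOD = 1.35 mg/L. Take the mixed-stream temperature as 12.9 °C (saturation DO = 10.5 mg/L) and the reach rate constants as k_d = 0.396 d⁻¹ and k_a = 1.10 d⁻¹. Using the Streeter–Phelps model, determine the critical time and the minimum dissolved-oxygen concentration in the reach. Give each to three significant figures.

t_c ≈ 1.03 d; minimum DO ≈ 6.06 mg/L

Mixed DO = (17.3×9.88 + 4.82×0.363)/(17.3+4.82) = 172.7/22.12 = 7.806 mg/L.
Mixed L₀ = (17.3×1.35 + 4.82×80.2)/(22.12) = 409.9/22.12 = 18.53 mg/L.
Initial deficit D₀ = C_s − DO₀ = 10.5 − 7.806 = 2.694 mg/L.
t_c = (1/0.7040) ln[(1.10/0.396)(1 − 2.694×0.7040/(0.396×18.53))] = 1.420 × ln(2.060) = 1.027 d.
D_c = (0.396/1.10) × 18.53 × e^(−0.396×1.027) = 0.3600 × 18.53 × 0.6660 = 4.443 mg/L.
Minimum DO = 10.5 − 4.443 = 6.057 mg/L.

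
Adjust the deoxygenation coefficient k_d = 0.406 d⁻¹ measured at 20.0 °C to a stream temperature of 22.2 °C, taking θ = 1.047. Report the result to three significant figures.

k_d(T₂) = k_d(T₁) · θ^(T₂−T₁) = 0.406 × 1.047^(22.2−20.0)
= 0.406 × 1.047^2.20 = 0.406 × 1.106 = 0.4492 d⁻¹.

k_d ≈ 0.449 d⁻¹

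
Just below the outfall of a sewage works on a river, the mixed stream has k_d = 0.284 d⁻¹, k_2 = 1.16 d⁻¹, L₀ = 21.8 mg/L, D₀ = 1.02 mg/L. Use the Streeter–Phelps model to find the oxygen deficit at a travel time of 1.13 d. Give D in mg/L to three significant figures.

D ≈ 3.50 mg/L

k_d L₀/(k_2−k_d) = 0.284×21.8/(1.16−0.284) = 6.191/0.8760 = 7.068 mg/L.
e^(−k_d t) = e^(−0.284×1.130) = 0.7255; e^(−k_2 t) = e^(−1.16×1.130) = 0.2696.
D = 7.068 × (0.7255 − 0.2696) + 1.02 × 0.2696 = 3.222 + 0.2750 = 3.497 mg/L.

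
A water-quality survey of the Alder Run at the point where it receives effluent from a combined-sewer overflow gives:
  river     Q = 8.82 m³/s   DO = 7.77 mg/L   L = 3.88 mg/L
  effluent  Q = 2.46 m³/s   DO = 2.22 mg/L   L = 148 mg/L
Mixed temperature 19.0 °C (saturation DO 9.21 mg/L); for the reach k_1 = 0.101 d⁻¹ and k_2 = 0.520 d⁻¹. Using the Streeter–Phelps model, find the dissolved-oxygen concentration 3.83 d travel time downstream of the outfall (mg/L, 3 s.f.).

Mixed DO = (8.82×7.77 + 2.46×2.22)/(8.82+2.46) = 73.99/11.28 = 6.560 mg/L.
Mixed L₀ = (8.82×3.88 + 2.46×148)/(11.28) = 398.3/11.28 = 35.31 mg/L.
Initial deficit D₀ = C_s − DO₀ = 9.21 − 6.560 = 2.650 mg/L.
D(3.83) = [0.101×35.31/(0.520−0.101)](e^(−0.101×3.83) − e^(−0.520×3.83)) + 2.650 e^(−0.520×3.83)
= 8.512 × (0.6792 − 0.1365) + 2.650 × 0.1365 = 4.981 mg/L.
DO = 9.21 − 4.981 = 4.229 mg/L.

DO ≈ 4.23 mg/L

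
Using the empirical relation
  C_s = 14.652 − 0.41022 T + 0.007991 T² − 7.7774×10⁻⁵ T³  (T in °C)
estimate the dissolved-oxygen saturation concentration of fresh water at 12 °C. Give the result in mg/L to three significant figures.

C_s ≈ 10.7 mg/L

C_s = 14.652 − 0.41022×12 + 0.007991×12² − 7.7774×10⁻⁵×12³ = 10.75 mg/L.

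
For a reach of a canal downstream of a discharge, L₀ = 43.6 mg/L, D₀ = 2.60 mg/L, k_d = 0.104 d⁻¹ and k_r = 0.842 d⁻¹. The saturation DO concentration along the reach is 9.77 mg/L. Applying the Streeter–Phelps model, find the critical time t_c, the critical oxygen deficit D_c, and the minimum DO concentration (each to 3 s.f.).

With k_r/k_d = 8.096 and 1 − D₀(k_r−k_d)/(k_d L₀) = 0.5768,
t_c = ln(8.096 × 0.5768) / (0.842 − 0.104) = ln(4.670) / 0.7380 = 1.541/0.7380 = 2.088 d.
D_c = (k_d/k_r) L₀ e^(−k_d t_c) = (0.104/0.842) × 43.6 × e^(−0.104×2.088) = 0.1235 × 43.6 × 0.8048 = 4.334 mg/L.
Minimum DO = C_s − D_c = 9.77 − 4.334 = 5.436 mg/L.

t_c ≈ 2.09 d; D_c ≈ 4.33 mg/L; min DO ≈ 5.44 mg/L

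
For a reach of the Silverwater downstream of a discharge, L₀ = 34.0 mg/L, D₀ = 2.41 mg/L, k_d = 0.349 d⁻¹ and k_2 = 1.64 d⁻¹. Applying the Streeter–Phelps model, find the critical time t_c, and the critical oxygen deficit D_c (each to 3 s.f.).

t_c ≈ 0.963 d; D_c ≈ 5.17 mg/L

t_c = [1/(k_2−k_d)] ln[(k_2/k_d)(1 − D₀(k_2−k_d)/(k_d L₀))]
= [1/(1.64−0.349)] ln[(1.64/0.349)(1 − 2.41×1.291/(0.349×34.0))]
= (1/1.291) ln[4.699 × 0.7378] = 0.7746 × ln(3.467) = 0.7746 × 1.243 = 0.9630 d.
D_c = (k_d/k_2) L₀ e^(−k_d t_c) = (0.349/1.64) × 34.0 × e^(−0.349×0.9630) = 0.2128 × 34.0 × 0.7145 = 5.170 mg/L.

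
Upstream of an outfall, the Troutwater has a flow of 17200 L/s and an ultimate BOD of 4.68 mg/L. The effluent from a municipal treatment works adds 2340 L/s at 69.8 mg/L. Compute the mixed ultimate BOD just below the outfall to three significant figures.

12.5 mg/L

Flow-weighted mixing: C = (Q_r C_r + Q_w C_w)/(Q_r + Q_w)
= (17200×4.68 + 2340×69.8)/(17200 + 2340) = 243800/19540 = 12.48 mg/L.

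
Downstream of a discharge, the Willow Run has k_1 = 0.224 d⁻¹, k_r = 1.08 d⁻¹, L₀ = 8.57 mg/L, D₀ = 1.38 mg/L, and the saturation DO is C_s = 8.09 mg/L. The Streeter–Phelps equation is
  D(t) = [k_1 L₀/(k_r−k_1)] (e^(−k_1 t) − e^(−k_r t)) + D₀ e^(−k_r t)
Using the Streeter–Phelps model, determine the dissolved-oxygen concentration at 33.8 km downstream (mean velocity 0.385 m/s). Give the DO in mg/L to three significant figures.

Travel time t = x/v = 33.8 km / (0.385 m/s) = 33800 m / 0.385 m/s = 87790 s = 1.016 d.
k_1 L₀/(k_r−k_1) = 0.224×8.57/(1.08−0.224) = 1.920/0.8560 = 2.243 mg/L.
e^(−k_1 t) = e^(−0.224×1.016) = 0.7964; e^(−k_r t) = e^(−1.08×1.016) = 0.3337.
D = 2.243 × (0.7964 − 0.3337) + 1.38 × 0.3337 = 1.038 + 0.4606 = 1.498 mg/L.
DO = C_s − D = 8.09 − 1.498 = 6.592 mg/L.

DO ≈ 6.59 mg/L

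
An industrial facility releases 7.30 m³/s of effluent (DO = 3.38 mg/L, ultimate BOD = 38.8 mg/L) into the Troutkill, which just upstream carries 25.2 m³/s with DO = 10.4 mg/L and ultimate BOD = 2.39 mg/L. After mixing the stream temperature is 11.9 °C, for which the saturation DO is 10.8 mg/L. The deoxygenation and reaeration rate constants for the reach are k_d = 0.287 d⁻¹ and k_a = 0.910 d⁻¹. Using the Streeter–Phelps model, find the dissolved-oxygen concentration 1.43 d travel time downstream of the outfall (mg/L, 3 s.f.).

DO ≈ 8.36 mg/L

Mixed DO = (25.2×10.4 + 7.30×3.38)/(25.2+7.30) = 286.8/32.50 = 8.823 mg/L.
Mixed L₀ = (25.2×2.39 + 7.30×38.8)/(32.50) = 343.5/32.50 = 10.57 mg/L.
Initial deficit D₀ = C_s − DO₀ = 10.8 − 8.823 = 1.977 mg/L.
D(1.43) = [0.287×10.57/(0.910−0.287)](e^(−0.287×1.43) − e^(−0.910×1.43)) + 1.977 e^(−0.910×1.43)
= 4.869 × (0.6634 − 0.2722) + 1.977 × 0.2722 = 2.443 mg/L.
DO = 10.8 − 2.443 = 8.357 mg/L.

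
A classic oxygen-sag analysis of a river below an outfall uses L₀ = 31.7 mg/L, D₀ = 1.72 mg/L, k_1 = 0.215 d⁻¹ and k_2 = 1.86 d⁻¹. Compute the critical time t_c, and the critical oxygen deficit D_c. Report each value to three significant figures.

t_c ≈ 0.986 d; D_c ≈ 2.96 mg/L

With k_2/k_1 = 8.651 and 1 − D₀(k_2−k_1)/(k_1 L₀) = 0.5849,
t_c = ln(8.651 × 0.5849) / (1.86 − 0.215) = ln(5.060) / 1.645 = 1.621/1.645 = 0.9856 d.
D_c = (k_1/k_2) L₀ e^(−k_1 t_c) = (0.215/1.86) × 31.7 × e^(−0.215×0.9856) = 0.1156 × 31.7 × 0.8090 = 2.965 mg/L.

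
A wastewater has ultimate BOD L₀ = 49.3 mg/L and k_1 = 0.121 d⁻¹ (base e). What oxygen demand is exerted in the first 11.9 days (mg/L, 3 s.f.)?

y_t = L₀(1 − e^(−k_1 t)) = 49.3 × (1 − e^(−0.121×11.9))
= 49.3 × (1 − 0.2370) = 49.3 × 0.7630 = 37.62 mg/L.

y ≈ 37.6 mg/L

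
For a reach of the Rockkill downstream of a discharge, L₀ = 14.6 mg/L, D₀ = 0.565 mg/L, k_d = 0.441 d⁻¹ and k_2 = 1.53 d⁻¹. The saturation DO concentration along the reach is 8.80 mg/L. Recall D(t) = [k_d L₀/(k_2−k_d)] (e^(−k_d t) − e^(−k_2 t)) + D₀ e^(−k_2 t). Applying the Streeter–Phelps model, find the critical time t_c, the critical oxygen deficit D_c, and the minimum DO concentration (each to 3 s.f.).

At the critical point dD/dt = 0, so k_d L₀ e^(−k_d t) = k_2 D. Substituting D(t) from the Streeter–Phelps equation and solving for t gives
t_c = ln[(k_2/k_d)(1 − D₀(k_2−k_d)/(k_d L₀))] / (k_2−k_d).
Here k_2−k_d = 1.089 d⁻¹ and 1 − D₀(k_2−k_d)/(k_d L₀) = 1 − 0.565×1.089/(0.441×14.6) = 0.9044, so
t_c = ln(3.469 × 0.9044) / 1.089 = 1.144 / 1.089 = 1.050 d.
D_c = (k_d/k_2) L₀ e^(−k_d t_c) = (0.441/1.53) × 14.6 × e^(−0.441×1.050) = 0.2882 × 14.6 × 0.6293 = 2.648 mg/L.
Minimum DO = C_s − D_c = 8.80 − 2.648 = 6.152 mg/L.

t_c ≈ 1.05 d; D_c ≈ 2.65 mg/L; min DO ≈ 6.15 mg/L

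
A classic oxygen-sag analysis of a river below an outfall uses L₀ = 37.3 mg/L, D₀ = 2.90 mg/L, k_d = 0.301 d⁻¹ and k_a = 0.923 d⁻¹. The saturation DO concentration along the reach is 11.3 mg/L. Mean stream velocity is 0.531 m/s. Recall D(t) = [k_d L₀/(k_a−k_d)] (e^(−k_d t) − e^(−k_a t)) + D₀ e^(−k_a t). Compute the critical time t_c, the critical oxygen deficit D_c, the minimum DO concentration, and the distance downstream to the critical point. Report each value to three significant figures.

With k_a/k_d = 3.066 and 1 − D₀(k_a−k_d)/(k_d L₀) = 0.8393,
t_c = ln(3.066 × 0.8393) / (0.923 − 0.301) = ln(2.574) / 0.6220 = 0.9454/0.6220 = 1.520 d.
L(t_c) = L₀ e^(−k_d t_c) = 37.3 × 0.6329 = 23.61 mg/L, and at the critical point k_a D_c = k_d L, so D_c = (0.301/0.923) × 23.61 = 7.698 mg/L.
Minimum DO = C_s − D_c = 11.3 − 7.698 = 3.602 mg/L.
x_c = v t_c = 0.531 m/s × 1.520 d × 86400 s/d = 69730 m ≈ 69.7 km.

t_c ≈ 1.52 d; D_c ≈ 7.70 mg/L; min DO ≈ 3.60 mg/L; x_c ≈ 69.7 km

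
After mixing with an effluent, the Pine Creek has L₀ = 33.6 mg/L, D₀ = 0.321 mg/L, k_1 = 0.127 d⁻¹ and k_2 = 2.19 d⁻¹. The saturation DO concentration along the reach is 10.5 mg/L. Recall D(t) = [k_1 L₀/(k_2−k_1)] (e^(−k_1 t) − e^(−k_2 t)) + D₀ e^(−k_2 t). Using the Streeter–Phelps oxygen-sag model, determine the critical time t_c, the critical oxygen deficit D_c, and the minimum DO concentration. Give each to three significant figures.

t_c ≈ 1.30 d; D_c ≈ 1.65 mg/L; min DO ≈ 8.85 mg/L

With k_2/k_1 = 17.24 and 1 − D₀(k_2−k_1)/(k_1 L₀) = 0.8448,
t_c = ln(17.24 × 0.8448) / (2.19 − 0.127) = ln(14.57) / 2.063 = 2.679/2.063 = 1.299 d.
L(t_c) = L₀ e^(−k_1 t_c) = 33.6 × 0.8480 = 28.49 mg/L, and at the critical point k_2 D_c = k_1 L, so D_c = (0.127/2.19) × 28.49 = 1.652 mg/L.
Minimum DO = C_s − D_c = 10.5 − 1.652 = 8.848 mg/L.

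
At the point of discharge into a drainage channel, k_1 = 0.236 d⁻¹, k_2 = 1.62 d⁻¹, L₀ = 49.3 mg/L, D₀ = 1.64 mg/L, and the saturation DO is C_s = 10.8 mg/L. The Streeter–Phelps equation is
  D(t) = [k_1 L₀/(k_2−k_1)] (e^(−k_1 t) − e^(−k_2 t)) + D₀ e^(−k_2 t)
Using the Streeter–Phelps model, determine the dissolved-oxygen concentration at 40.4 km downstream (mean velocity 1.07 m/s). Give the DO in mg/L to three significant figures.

DO ≈ 6.55 mg/L

Travel time t = x/v = 40.4 km / (1.07 m/s) = 40400 m / 1.07 m/s = 37760 s = 0.4370 d.
k_1 L₀/(k_2−k_1) = 0.236×49.3/(1.62−0.236) = 11.63/1.384 = 8.407 mg/L.
e^(−k_1 t) = e^(−0.236×0.4370) = 0.9020; e^(−k_2 t) = e^(−1.62×0.4370) = 0.4927.
D = 8.407 × (0.9020 − 0.4927) + 1.64 × 0.4927 = 3.441 + 0.8080 = 4.249 mg/L.
DO = C_s − D = 10.8 − 4.249 = 6.551 mg/L.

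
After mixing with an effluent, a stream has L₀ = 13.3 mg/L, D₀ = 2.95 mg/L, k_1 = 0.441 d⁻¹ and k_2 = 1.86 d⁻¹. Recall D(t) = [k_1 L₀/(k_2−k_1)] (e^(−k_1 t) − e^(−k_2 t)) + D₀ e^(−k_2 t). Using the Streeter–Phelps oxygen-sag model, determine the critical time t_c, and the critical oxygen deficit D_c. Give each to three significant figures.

t_c = [1/(k_2−k_1)] ln[(k_2/k_1)(1 − D₀(k_2−k_1)/(k_1 L₀))]
= [1/(1.86−0.441)] ln[(1.86/0.441)(1 − 2.95×1.419/(0.441×13.3))]
= (1/1.419) ln[4.218 × 0.2863] = 0.7047 × ln(1.208) = 0.7047 × 0.1886 = 0.1329 d.
D_c = (k_1/k_2) L₀ e^(−k_1 t_c) = (0.441/1.86) × 13.3 × e^(−0.441×0.1329) = 0.2371 × 13.3 × 0.9431 = 2.974 mg/L.

t_c ≈ 0.133 d; D_c ≈ 2.97 mg/L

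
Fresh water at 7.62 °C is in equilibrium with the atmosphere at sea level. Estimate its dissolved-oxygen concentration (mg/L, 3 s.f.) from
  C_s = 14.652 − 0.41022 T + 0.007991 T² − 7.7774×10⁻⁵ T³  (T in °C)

C_s ≈ 12.0 mg/L

C_s = 14.652 − 0.41022×7.62 + 0.007991×7.62² − 7.7774×10⁻⁵×7.62³ = 11.96 mg/L.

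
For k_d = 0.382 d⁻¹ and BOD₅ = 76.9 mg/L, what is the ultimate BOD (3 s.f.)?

L₀ ≈ 90.3 mg/L

BOD₅ = L₀(1 − e^(−5k_d)) ⇒ L₀ = BOD₅ / (1 − e^(−5×0.382))
= 76.9 / (1 − 0.1481) = 76.9 / 0.8519 = 90.27 mg/L.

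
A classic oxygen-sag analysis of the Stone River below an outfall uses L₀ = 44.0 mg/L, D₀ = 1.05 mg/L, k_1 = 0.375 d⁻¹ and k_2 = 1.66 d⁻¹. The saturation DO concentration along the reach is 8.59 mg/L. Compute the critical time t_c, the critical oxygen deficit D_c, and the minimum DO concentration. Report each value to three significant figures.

t_c ≈ 1.09 d; D_c ≈ 6.60 mg/L; min DO ≈ 1.99 mg/L

At the critical point dD/dt = 0, so k_1 L₀ e^(−k_1 t) = k_2 D. Substituting D(t) from the Streeter–Phelps equation and solving for t gives
t_c = ln[(k_2/k_1)(1 − D₀(k_2−k_1)/(k_1 L₀))] / (k_2−k_1).
Here k_2−k_1 = 1.285 d⁻¹ and 1 − D₀(k_2−k_1)/(k_1 L₀) = 1 − 1.05×1.285/(0.375×44.0) = 0.9182, so
t_c = ln(4.427 × 0.9182) / 1.285 = 1.402 / 1.285 = 1.091 d.
L(t_c) = L₀ e^(−k_1 t_c) = 44.0 × 0.6642 = 29.22 mg/L, and at the critical point k_2 D_c = k_1 L, so D_c = (0.375/1.66) × 29.22 = 6.602 mg/L.
Minimum DO = C_s − D_c = 8.59 − 6.602 = 1.988 mg/L.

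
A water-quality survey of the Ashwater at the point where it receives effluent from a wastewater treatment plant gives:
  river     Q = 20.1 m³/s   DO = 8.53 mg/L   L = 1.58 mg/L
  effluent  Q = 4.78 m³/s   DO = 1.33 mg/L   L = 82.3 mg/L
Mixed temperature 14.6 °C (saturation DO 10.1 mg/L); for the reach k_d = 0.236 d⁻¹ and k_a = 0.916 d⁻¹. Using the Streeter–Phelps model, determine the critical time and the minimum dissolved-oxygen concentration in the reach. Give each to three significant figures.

t_c ≈ 0.981 d; minimum DO ≈ 6.61 mg/L

Mixed DO = (20.1×8.53 + 4.78×1.33)/(20.1+4.78) = 177.8/24.88 = 7.147 mg/L.
Mixed L₀ = (20.1×1.58 + 4.78×82.3)/(24.88) = 425.2/24.88 = 17.09 mg/L.
Initial deficit D₀ = C_s − DO₀ = 10.1 − 7.147 = 2.953 mg/L.
t_c = (1/0.6800) ln[(0.916/0.236)(1 − 2.953×0.6800/(0.236×17.09))] = 1.471 × ln(1.949) = 0.9810 d.
D_c = (0.236/0.916) × 17.09 × e^(−0.236×0.9810) = 0.2576 × 17.09 × 0.7933 = 3.493 mg/L.
Minimum DO = 10.1 − 3.493 = 6.607 mg/L.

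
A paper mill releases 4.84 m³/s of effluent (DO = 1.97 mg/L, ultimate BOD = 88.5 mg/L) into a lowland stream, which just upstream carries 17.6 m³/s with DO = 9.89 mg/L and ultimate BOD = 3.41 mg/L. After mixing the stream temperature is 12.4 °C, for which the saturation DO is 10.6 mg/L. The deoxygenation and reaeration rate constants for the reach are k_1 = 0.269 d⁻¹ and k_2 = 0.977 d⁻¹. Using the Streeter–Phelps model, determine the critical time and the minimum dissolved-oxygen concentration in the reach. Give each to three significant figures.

Mixed DO = (17.6×9.89 + 4.84×1.97)/(17.6+4.84) = 183.6/22.44 = 8.182 mg/L.
Mixed L₀ = (17.6×3.41 + 4.84×88.5)/(22.44) = 488.4/22.44 = 21.76 mg/L.
Initial deficit D₀ = C_s − DO₀ = 10.6 − 8.182 = 2.418 mg/L.
t_c = (1/0.7080) ln[(0.977/0.269)(1 − 2.418×0.7080/(0.269×21.76))] = 1.412 × ln(2.570) = 1.333 d.
D_c = (0.269/0.977) × 21.76 × e^(−0.269×1.333) = 0.2753 × 21.76 × 0.6987 = 4.186 mg/L.
Minimum DO = 10.6 − 4.186 = 6.414 mg/L.

t_c ≈ 1.33 d; minimum DO ≈ 6.41 mg/L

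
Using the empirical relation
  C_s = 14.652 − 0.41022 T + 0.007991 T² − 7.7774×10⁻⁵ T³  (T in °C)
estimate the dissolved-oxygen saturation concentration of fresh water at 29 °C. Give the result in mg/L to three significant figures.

C_s = 14.652 − 0.41022×29 + 0.007991×29² − 7.7774×10⁻⁵×29³ = 7.579 mg/L.

C_s ≈ 7.58 mg/L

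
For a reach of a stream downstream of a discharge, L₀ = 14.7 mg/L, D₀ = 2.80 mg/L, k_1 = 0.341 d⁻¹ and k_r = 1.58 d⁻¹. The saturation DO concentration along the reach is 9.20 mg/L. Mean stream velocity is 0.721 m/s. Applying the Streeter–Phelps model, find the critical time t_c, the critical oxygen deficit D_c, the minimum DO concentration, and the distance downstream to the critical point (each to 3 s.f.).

t_c ≈ 0.287 d; D_c ≈ 2.88 mg/L; min DO ≈ 6.32 mg/L; x_c ≈ 17.9 km

With k_r/k_1 = 4.633 and 1 − D₀(k_r−k_1)/(k_1 L₀) = 0.3079,
t_c = ln(4.633 × 0.3079) / (1.58 − 0.341) = ln(1.427) / 1.239 = 0.3554/1.239 = 0.2868 d.
L(t_c) = L₀ e^(−k_1 t_c) = 14.7 × 0.9068 = 13.33 mg/L, and at the critical point k_r D_c = k_1 L, so D_c = (0.341/1.58) × 13.33 = 2.877 mg/L.
Minimum DO = C_s − D_c = 9.20 − 2.877 = 6.323 mg/L.
x_c = v t_c = 0.721 m/s × 0.2868 d × 86400 s/d = 17870 m ≈ 17.9 km.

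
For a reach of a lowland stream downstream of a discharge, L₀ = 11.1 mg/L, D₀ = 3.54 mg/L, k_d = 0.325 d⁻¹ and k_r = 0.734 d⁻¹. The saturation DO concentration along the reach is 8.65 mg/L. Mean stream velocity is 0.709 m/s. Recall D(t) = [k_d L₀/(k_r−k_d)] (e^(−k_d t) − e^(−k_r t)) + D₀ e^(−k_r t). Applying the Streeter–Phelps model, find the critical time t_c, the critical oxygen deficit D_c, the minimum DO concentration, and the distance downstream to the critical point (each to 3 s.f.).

t_c ≈ 0.737 d; D_c ≈ 3.87 mg/L; min DO ≈ 4.78 mg/L; x_c ≈ 45.2 km

t_c = [1/(k_r−k_d)] ln[(k_r/k_d)(1 − D₀(k_r−k_d)/(k_d L₀))]
= [1/(0.734−0.325)] ln[(0.734/0.325)(1 − 3.54×0.4090/(0.325×11.1))]
= (1/0.4090) ln[2.258 × 0.5987] = 2.445 × ln(1.352) = 2.445 × 0.3016 = 0.7374 d.
D_c = (k_d/k_r) L₀ e^(−k_d t_c) = (0.325/0.734) × 11.1 × e^(−0.325×0.7374) = 0.4428 × 11.1 × 0.7869 = 3.867 mg/L.
Minimum DO = C_s − D_c = 8.65 − 3.867 = 4.783 mg/L.
x_c = v t_c = 0.709 m/s × 0.7374 d × 86400 s/d = 45170 m ≈ 45.2 km.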